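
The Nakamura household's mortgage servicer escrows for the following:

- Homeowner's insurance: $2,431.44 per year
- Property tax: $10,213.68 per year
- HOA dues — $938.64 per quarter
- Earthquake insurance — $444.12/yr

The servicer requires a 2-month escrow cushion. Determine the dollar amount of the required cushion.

$2,807.30

Homeowner's insurance: $2,431.44 annually
Property tax: $10,213.68 annually
HOA dues: $938.64 × 4 = $3,754.56 annually
Earthquake insurance: $444.12 annually
Combined annual = $2,431.44 + $10,213.68 + $3,754.56 + $444.12 = $16,843.80
Per month = $16,843.80 ÷ 12 = $1,403.65
Required cushion = 2 × $1,403.65 = $2,807.30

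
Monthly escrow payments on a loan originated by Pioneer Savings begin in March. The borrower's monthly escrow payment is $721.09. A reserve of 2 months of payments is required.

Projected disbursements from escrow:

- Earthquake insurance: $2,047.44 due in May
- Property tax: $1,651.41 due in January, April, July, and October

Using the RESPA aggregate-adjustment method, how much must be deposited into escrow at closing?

$3,186.99

Cushion = 2 × $721.09 = $1,442.18
Trial balance (start $0, +$721.09 each month, − disbursements):
  Mar: +$721.09 → $721.09
  Apr: +$721.09 − $1,651.41 → -$209.23
  May: +$721.09 − $2,047.44 → -$1,535.58
  Jun: +$721.09 → -$814.49
  Jul: +$721.09 − $1,651.41 → -$1,744.81
  Aug: +$721.09 → -$1,023.72
  Sep: +$721.09 → -$302.63
  Oct: +$721.09 − $1,651.41 → -$1,232.95
  Nov: +$721.09 → -$511.86
  Dec: +$721.09 → $209.23
  Jan: +$721.09 − $1,651.41 → -$721.09
  Feb: +$721.09 → $0.00
Lowest trial balance = -$1,744.81 (Jul)
Initial deposit = cushion − low point = $1,442.18 − (-$1,744.81) = $3,186.99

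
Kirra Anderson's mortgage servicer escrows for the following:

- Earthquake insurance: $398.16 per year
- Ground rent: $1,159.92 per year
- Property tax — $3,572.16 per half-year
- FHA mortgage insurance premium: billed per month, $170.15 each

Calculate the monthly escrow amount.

$895.35

Earthquake insurance — $398.16
Ground rent — $1,159.92
Property tax — $3,572.16 × 2 = $7,144.32
FHA mortgage insurance premium — $170.15 × 12 = $2,041.80
Total annual escrow = $398.16 + $1,159.92 + $7,144.32 + $2,041.80 = $10,744.20
Base monthly escrow = $10,744.20 / 12 = $895.35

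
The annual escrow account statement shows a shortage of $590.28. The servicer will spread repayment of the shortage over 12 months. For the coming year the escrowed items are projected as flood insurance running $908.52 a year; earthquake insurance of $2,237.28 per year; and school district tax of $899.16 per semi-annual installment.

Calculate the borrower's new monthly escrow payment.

Flood insurance — $908.52
Earthquake insurance — $2,237.28
School district tax — $899.16 × 2 = $1,798.32
Combined annual = $908.52 + $2,237.28 + $1,798.32 = $4,944.12
Base monthly escrow = $4,944.12 ÷ 12 = $412.01
Shortage per month = $590.28 ÷ 12 = $49.19
Adjusted monthly = $412.01 + $49.19 = $461.20

$461.20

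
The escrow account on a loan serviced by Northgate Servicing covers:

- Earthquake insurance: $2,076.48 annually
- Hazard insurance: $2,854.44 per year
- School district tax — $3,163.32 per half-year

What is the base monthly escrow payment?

Earthquake insurance = $2,076.48 annually
Hazard insurance = $2,854.44 annually
School district tax = $3,163.32 × 2 = $6,326.64 annually
Yearly total = $2,076.48 + $2,854.44 + $6,326.64 = $11,257.56
Per month = $11,257.56 ÷ 12 = $938.13

$938.13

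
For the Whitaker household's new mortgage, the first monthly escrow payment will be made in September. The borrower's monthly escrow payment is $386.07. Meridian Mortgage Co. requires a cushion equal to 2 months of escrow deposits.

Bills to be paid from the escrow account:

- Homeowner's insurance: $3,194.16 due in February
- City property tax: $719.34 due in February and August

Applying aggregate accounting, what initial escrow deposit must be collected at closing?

$2,369.22

Cushion = 2 × $386.07 = $772.14
Trial balance (start $0, +$386.07 each month, − disbursements):
  Sep: +$386.07 → $386.07
  Oct: +$386.07 → $772.14
  Nov: +$386.07 → $1,158.21
  Dec: +$386.07 → $1,544.28
  Jan: +$386.07 → $1,930.35
  Feb: +$386.07 − $3,913.50 → -$1,597.08
  Mar: +$386.07 → -$1,211.01
  Apr: +$386.07 → -$824.94
  May: +$386.07 → -$438.87
  Jun: +$386.07 → -$52.80
  Jul: +$386.07 → $333.27
  Aug: +$386.07 − $719.34 → $0.00
Lowest trial balance = -$1,597.08 (Feb)
Initial deposit = cushion − low point = $772.14 − (-$1,597.08) = $2,369.22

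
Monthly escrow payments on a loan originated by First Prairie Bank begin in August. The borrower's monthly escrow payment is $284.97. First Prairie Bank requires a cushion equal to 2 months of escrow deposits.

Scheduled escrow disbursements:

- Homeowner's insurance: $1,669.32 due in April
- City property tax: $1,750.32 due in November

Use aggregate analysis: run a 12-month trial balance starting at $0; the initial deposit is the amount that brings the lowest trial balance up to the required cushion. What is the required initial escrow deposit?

Cushion = 2 × $284.97 = $569.94
Trial balance (start $0, +$284.97 each month, − disbursements):
  Aug: +$284.97 → $284.97
  Sep: +$284.97 → $569.94
  Oct: +$284.97 → $854.91
  Nov: +$284.97 − $1,750.32 → -$610.44
  Dec: +$284.97 → -$325.47
  Jan: +$284.97 → -$40.50
  Feb: +$284.97 → $244.47
  Mar: +$284.97 → $529.44
  Apr: +$284.97 − $1,669.32 → -$854.91
  May: +$284.97 → -$569.94
  Jun: +$284.97 → -$284.97
  Jul: +$284.97 → $0.00
Lowest trial balance = -$854.91 (Apr)
Initial deposit = cushion − low point = $569.94 − (-$854.91) = $1,424.85

$1,424.85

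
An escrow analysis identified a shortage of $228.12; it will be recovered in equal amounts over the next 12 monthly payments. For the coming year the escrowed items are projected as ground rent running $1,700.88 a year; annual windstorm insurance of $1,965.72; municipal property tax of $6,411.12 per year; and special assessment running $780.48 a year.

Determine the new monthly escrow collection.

$923.86

Ground rent = $1,700.88/yr
Windstorm insurance = $1,965.72/yr
Municipal property tax = $6,411.12/yr
Special assessment = $780.48/yr
Combined annual = $1,700.88 + $1,965.72 + $6,411.12 + $780.48 = $10,858.20
Base monthly escrow = $10,858.20 ÷ 12 = $904.85
Monthly shortage recovery: $228.12 / 12 = $19.01
New monthly escrow = $904.85 + $19.01 = $923.86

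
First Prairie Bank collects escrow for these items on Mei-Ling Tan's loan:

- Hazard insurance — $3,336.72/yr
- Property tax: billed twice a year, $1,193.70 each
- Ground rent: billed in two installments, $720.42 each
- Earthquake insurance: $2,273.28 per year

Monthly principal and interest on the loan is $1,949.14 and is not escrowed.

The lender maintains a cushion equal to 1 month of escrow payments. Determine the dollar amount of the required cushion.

Hazard insurance: $3,336.72
Property tax: $1,193.70 × 2 = $2,387.40
Ground rent: $720.42 × 2 = $1,440.84
Earthquake insurance: $2,273.28
Annual escrow total = $3,336.72 + $2,387.40 + $1,440.84 + $2,273.28 = $9,438.24
Monthly escrow = $9,438.24 / 12 = $786.52
Cushion = 1 × $786.52 = $786.52

$786.52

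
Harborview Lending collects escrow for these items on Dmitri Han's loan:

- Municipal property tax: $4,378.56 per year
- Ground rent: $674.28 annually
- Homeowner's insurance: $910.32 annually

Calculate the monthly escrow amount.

Municipal property tax = $4,378.56 per year
Ground rent = $674.28 per year
Homeowner's insurance = $910.32 per year
Annual escrow total = $4,378.56 + $674.28 + $910.32 = $5,963.16
Per month = $5,963.16 / 12 = $496.93

$496.93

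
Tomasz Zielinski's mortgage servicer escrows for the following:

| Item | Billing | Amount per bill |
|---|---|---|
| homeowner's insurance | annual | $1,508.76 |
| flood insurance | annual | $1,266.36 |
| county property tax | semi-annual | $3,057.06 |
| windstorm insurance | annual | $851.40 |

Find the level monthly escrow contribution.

$811.72

Homeowner's insurance: $1,508.76 per year
Flood insurance: $1,266.36 per year
County property tax: $3,057.06 × 2 = $6,114.12 per year
Windstorm insurance: $851.40 per year
Yearly total = $1,508.76 + $1,266.36 + $6,114.12 + $851.40 = $9,740.64
Per month = $9,740.64 / 12 = $811.72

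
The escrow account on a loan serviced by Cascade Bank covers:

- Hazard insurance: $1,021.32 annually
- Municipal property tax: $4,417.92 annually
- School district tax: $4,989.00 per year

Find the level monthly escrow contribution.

$869.02

Hazard insurance — $1,021.32 annually
Municipal property tax — $4,417.92 annually
School district tax — $4,989.00 annually
Annual escrow total = $1,021.32 + $4,417.92 + $4,989.00 = $10,428.24
Base monthly escrow = $10,428.24 / 12 = $869.02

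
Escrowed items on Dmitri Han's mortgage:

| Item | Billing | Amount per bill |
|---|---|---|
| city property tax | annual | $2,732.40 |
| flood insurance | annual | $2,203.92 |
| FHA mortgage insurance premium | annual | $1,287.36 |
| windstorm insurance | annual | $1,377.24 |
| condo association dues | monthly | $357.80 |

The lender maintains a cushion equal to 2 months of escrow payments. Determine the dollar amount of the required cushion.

City property tax = $2,732.40 annually
Flood insurance = $2,203.92 annually
FHA mortgage insurance premium = $1,287.36 annually
Windstorm insurance = $1,377.24 annually
Condo association dues = $357.80 × 12 = $4,293.60 annually
Yearly total = $2,732.40 + $2,203.92 + $1,287.36 + $1,377.24 + $4,293.60 = $11,894.52
Monthly escrow = $11,894.52 ÷ 12 = $991.21
Required cushion = 2 × $991.21 = $1,982.42

$1,982.42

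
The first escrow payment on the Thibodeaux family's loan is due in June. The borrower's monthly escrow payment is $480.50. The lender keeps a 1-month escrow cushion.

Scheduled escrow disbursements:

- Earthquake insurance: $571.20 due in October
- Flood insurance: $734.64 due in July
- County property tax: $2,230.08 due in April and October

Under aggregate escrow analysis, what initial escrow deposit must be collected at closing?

$1,613.92

Cushion = 1 × $480.50 = $480.50
Trial balance (start $0, +$480.50 each month, − disbursements):
  Jun: +$480.50 → $480.50
  Jul: +$480.50 − $734.64 → $226.36
  Aug: +$480.50 → $706.86
  Sep: +$480.50 → $1,187.36
  Oct: +$480.50 − $2,801.28 → -$1,133.42
  Nov: +$480.50 → -$652.92
  Dec: +$480.50 → -$172.42
  Jan: +$480.50 → $308.08
  Feb: +$480.50 → $788.58
  Mar: +$480.50 → $1,269.08
  Apr: +$480.50 − $2,230.08 → -$480.50
  May: +$480.50 → $0.00
Lowest trial balance = -$1,133.42 (Oct)
Initial deposit = cushion − low point = $480.50 − (-$1,133.42) = $1,613.92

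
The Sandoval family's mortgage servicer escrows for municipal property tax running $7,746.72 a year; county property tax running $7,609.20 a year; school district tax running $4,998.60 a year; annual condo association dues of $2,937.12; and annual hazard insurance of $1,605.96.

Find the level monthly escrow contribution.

$2,074.80

Municipal property tax = $7,746.72/yr
County property tax = $7,609.20/yr
School district tax = $4,998.60/yr
Condo association dues = $2,937.12/yr
Hazard insurance = $1,605.96/yr
Total per year = $7,746.72 + $7,609.20 + $4,998.60 + $2,937.12 + $1,605.96 = $24,897.60
Monthly escrow = $24,897.60 ÷ 12 = $2,074.80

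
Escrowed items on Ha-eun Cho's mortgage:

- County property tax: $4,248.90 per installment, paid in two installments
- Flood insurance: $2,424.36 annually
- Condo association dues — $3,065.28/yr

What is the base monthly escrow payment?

County property tax — $4,248.90 × 2 = $8,497.80/yr
Flood insurance — $2,424.36/yr
Condo association dues — $3,065.28/yr
Total annual escrow = $13,987.44
Monthly escrow = $13,987.44 / 12 = $1,165.62

$1,165.62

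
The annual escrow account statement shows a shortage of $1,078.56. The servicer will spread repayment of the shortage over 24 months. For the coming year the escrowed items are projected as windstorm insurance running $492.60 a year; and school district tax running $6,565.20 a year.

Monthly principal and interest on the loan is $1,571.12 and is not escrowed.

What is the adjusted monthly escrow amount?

$633.09

Windstorm insurance = $492.60 per year
School district tax = $6,565.20 per year
Yearly total = $492.60 + $6,565.20 = $7,057.80
Monthly = $7,057.80 ÷ 12 = $588.15
Shortage per month = $1,078.56 ÷ 24 = $44.94
New monthly escrow = $588.15 + $44.94 = $633.09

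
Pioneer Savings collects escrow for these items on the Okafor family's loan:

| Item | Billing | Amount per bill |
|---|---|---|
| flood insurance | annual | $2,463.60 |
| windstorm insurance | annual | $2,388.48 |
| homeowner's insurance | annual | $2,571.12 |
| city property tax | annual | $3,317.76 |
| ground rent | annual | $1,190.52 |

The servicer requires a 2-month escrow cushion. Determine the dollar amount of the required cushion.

Flood insurance = $2,463.60 per year
Windstorm insurance = $2,388.48 per year
Homeowner's insurance = $2,571.12 per year
City property tax = $3,317.76 per year
Ground rent = $1,190.52 per year
Total per year = $2,463.60 + $2,388.48 + $2,571.12 + $3,317.76 + $1,190.52 = $11,931.48
Monthly = $11,931.48 / 12 = $994.29
Cushion = 2 × $994.29 = $1,988.58

$1,988.58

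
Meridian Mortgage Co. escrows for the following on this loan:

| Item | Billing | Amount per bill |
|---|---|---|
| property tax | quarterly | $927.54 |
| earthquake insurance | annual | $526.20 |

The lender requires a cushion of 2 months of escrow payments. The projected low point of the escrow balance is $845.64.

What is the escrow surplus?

$139.58

Property tax = $927.54 × 4 = $3,710.16
Earthquake insurance = $526.20
Total per year = $3,710.16 + $526.20 = $4,236.36
Monthly escrow = $4,236.36 ÷ 12 = $353.03
Cushion = 2 × $353.03 = $706.06
Surplus = $845.64 − $706.06 = $139.58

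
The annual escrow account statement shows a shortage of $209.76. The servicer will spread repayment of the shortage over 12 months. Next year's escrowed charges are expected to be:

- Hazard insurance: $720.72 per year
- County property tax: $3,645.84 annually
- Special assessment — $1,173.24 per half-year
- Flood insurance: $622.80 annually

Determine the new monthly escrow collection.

Hazard insurance: $720.72
County property tax: $3,645.84
Special assessment: $1,173.24 × 2 = $2,346.48
Flood insurance: $622.80
Combined annual = $7,335.84
Monthly escrow = $7,335.84 ÷ 12 = $611.32
Shortage spread = $209.76 / 12 = $17.48/mo
Adjusted monthly = $611.32 + $17.48 = $628.80

$628.80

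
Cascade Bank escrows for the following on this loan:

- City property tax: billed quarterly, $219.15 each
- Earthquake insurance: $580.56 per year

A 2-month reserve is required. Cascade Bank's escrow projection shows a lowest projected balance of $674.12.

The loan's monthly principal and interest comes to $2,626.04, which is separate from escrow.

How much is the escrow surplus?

$431.26

City property tax = $219.15 × 4 = $876.60
Earthquake insurance = $580.56
Combined annual = $876.60 + $580.56 = $1,457.16
Per month = $1,457.16 ÷ 12 = $121.43
Required reserve = 2 × $121.43 = $242.86
Surplus = $674.12 − $242.86 = $431.26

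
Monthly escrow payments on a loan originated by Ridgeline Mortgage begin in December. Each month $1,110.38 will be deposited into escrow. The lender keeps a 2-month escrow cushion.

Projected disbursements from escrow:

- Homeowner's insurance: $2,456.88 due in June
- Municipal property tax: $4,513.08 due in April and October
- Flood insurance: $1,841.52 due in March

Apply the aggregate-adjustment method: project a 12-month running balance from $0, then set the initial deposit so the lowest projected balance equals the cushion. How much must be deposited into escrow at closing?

Cushion = 2 × $1,110.38 = $2,220.76
Trial balance (start $0, +$1,110.38 each month, − disbursements):
  Dec: +$1,110.38 → $1,110.38
  Jan: +$1,110.38 → $2,220.76
  Feb: +$1,110.38 → $3,331.14
  Mar: +$1,110.38 − $1,841.52 → $2,600.00
  Apr: +$1,110.38 − $4,513.08 → -$802.70
  May: +$1,110.38 → $307.68
  Jun: +$1,110.38 − $2,456.88 → -$1,038.82
  Jul: +$1,110.38 → $71.56
  Aug: +$1,110.38 → $1,181.94
  Sep: +$1,110.38 → $2,292.32
  Oct: +$1,110.38 − $4,513.08 → -$1,110.38
  Nov: +$1,110.38 → $0.00
Lowest trial balance = -$1,110.38 (Oct)
Initial deposit = cushion − low point = $2,220.76 − (-$1,110.38) = $3,331.14

$3,331.14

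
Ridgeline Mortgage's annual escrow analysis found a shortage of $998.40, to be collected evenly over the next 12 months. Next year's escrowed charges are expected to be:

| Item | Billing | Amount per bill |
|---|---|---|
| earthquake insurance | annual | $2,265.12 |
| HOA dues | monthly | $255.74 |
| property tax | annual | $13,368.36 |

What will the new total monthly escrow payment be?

Earthquake insurance: $2,265.12 annually
HOA dues: $255.74 × 12 = $3,068.88 annually
Property tax: $13,368.36 annually
Annual escrow total = $2,265.12 + $3,068.88 + $13,368.36 = $18,702.36
Per month = $18,702.36 / 12 = $1,558.53
Shortage spread = $998.40 ÷ 12 = $83.20/mo
New monthly escrow = $1,558.53 + $83.20 = $1,641.73

$1,641.73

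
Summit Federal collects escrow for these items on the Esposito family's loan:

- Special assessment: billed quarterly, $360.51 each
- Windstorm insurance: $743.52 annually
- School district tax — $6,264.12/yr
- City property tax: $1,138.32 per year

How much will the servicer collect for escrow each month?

$799.00

Special assessment — $360.51 × 4 = $1,442.04/yr
Windstorm insurance — $743.52/yr
School district tax — $6,264.12/yr
City property tax — $1,138.32/yr
Yearly total = $1,442.04 + $743.52 + $6,264.12 + $1,138.32 = $9,588.00
Monthly = $9,588.00 / 12 = $799.00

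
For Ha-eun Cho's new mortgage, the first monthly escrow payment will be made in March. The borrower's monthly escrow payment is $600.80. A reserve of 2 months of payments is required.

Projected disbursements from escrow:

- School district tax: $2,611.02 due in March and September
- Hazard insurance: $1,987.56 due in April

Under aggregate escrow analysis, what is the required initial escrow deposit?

Cushion = 2 × $600.80 = $1,201.60
Trial balance (start $0, +$600.80 each month, − disbursements):
  Mar: +$600.80 − $2,611.02 → -$2,010.22
  Apr: +$600.80 − $1,987.56 → -$3,396.98
  May: +$600.80 → -$2,796.18
  Jun: +$600.80 → -$2,195.38
  Jul: +$600.80 → -$1,594.58
  Aug: +$600.80 → -$993.78
  Sep: +$600.80 − $2,611.02 → -$3,004.00
  Oct: +$600.80 → -$2,403.20
  Nov: +$600.80 → -$1,802.40
  Dec: +$600.80 → -$1,201.60
  Jan: +$600.80 → -$600.80
  Feb: +$600.80 → $0.00
Lowest trial balance = -$3,396.98 (Apr)
Initial deposit = cushion − low point = $1,201.60 − (-$3,396.98) = $4,598.58

$4,598.58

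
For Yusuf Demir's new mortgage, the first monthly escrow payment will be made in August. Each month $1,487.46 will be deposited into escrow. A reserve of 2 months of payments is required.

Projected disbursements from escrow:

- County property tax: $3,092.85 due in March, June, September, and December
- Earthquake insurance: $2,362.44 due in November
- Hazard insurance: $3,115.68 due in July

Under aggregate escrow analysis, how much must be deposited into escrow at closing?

$4,085.76

Cushion = 2 × $1,487.46 = $2,974.92
Trial balance (start $0, +$1,487.46 each month, − disbursements):
  Aug: +$1,487.46 → $1,487.46
  Sep: +$1,487.46 − $3,092.85 → -$117.93
  Oct: +$1,487.46 → $1,369.53
  Nov: +$1,487.46 − $2,362.44 → $494.55
  Dec: +$1,487.46 − $3,092.85 → -$1,110.84
  Jan: +$1,487.46 → $376.62
  Feb: +$1,487.46 → $1,864.08
  Mar: +$1,487.46 − $3,092.85 → $258.69
  Apr: +$1,487.46 → $1,746.15
  May: +$1,487.46 → $3,233.61
  Jun: +$1,487.46 − $3,092.85 → $1,628.22
  Jul: +$1,487.46 − $3,115.68 → $0.00
Lowest trial balance = -$1,110.84 (Dec)
Initial deposit = cushion − low point = $2,974.92 − (-$1,110.84) = $4,085.76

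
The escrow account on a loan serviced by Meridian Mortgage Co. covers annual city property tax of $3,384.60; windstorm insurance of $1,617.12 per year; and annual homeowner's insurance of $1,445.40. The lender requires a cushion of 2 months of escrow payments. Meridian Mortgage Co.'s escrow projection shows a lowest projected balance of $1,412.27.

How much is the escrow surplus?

City property tax — $3,384.60/yr
Windstorm insurance — $1,617.12/yr
Homeowner's insurance — $1,445.40/yr
Annual escrow total = $3,384.60 + $1,617.12 + $1,445.40 = $6,447.12
Monthly = $6,447.12 ÷ 12 = $537.26
Required reserve = 2 × $537.26 = $1,074.52
Surplus = $1,412.27 − $1,074.52 = $337.75

$337.75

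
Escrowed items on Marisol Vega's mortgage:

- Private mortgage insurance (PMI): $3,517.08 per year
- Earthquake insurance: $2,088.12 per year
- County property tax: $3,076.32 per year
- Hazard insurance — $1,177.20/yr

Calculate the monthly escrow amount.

Private mortgage insurance (PMI) = $3,517.08 per year
Earthquake insurance = $2,088.12 per year
County property tax = $3,076.32 per year
Hazard insurance = $1,177.20 per year
Total annual escrow = $3,517.08 + $2,088.12 + $3,076.32 + $1,177.20 = $9,858.72
Monthly = $9,858.72 ÷ 12 = $821.56

$821.56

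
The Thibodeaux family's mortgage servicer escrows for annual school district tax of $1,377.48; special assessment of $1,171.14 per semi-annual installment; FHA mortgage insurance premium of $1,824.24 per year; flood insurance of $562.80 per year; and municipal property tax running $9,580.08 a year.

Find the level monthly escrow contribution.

School district tax — $1,377.48 per year
Special assessment — $1,171.14 × 2 = $2,342.28 per year
FHA mortgage insurance premium — $1,824.24 per year
Flood insurance — $562.80 per year
Municipal property tax — $9,580.08 per year
Yearly total = $1,377.48 + $2,342.28 + $1,824.24 + $562.80 + $9,580.08 = $15,686.88
Monthly = $15,686.88 / 12 = $1,307.24

$1,307.24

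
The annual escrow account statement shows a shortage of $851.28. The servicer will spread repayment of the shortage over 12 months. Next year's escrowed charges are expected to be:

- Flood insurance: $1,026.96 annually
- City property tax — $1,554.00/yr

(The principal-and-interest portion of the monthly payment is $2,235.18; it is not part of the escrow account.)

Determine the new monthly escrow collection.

Flood insurance — $1,026.96
City property tax — $1,554.00
Combined annual = $2,580.96
Base monthly escrow = $2,580.96 ÷ 12 = $215.08
Monthly shortage recovery: $851.28 ÷ 12 = $70.94
New monthly escrow = $215.08 + $70.94 = $286.02

$286.02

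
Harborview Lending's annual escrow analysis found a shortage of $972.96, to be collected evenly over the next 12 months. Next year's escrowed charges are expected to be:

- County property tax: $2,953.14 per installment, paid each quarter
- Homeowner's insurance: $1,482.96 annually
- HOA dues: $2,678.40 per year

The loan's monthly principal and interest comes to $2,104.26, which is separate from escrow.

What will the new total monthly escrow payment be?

County property tax = $2,953.14 × 4 = $11,812.56 per year
Homeowner's insurance = $1,482.96 per year
HOA dues = $2,678.40 per year
Annual escrow total = $11,812.56 + $1,482.96 + $2,678.40 = $15,973.92
Monthly escrow = $15,973.92 ÷ 12 = $1,331.16
Monthly shortage recovery: $972.96 / 12 = $81.08
New monthly escrow = $1,331.16 + $81.08 = $1,412.24

$1,412.24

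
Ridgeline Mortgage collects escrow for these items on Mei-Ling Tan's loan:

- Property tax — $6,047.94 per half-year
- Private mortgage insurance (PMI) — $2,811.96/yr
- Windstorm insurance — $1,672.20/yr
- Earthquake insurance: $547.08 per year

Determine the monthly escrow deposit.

$1,427.26

Property tax: $6,047.94 × 2 = $12,095.88
Private mortgage insurance (PMI): $2,811.96
Windstorm insurance: $1,672.20
Earthquake insurance: $547.08
Total annual escrow = $12,095.88 + $2,811.96 + $1,672.20 + $547.08 = $17,127.12
Monthly = $17,127.12 ÷ 12 = $1,427.26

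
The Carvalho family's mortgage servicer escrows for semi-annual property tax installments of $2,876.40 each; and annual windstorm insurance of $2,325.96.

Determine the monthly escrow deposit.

$673.23

Property tax — $2,876.40 × 2 = $5,752.80/yr
Windstorm insurance — $2,325.96/yr
Total per year = $5,752.80 + $2,325.96 = $8,078.76
Base monthly escrow = $8,078.76 / 12 = $673.23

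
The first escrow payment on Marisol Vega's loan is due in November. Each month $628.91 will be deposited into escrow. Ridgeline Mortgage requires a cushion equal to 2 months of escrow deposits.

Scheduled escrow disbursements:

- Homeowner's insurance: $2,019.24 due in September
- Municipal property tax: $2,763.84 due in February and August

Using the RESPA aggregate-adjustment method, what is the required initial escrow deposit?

Cushion = 2 × $628.91 = $1,257.82
Trial balance (start $0, +$628.91 each month, − disbursements):
  Nov: +$628.91 → $628.91
  Dec: +$628.91 → $1,257.82
  Jan: +$628.91 → $1,886.73
  Feb: +$628.91 − $2,763.84 → -$248.20
  Mar: +$628.91 → $380.71
  Apr: +$628.91 → $1,009.62
  May: +$628.91 → $1,638.53
  Jun: +$628.91 → $2,267.44
  Jul: +$628.91 → $2,896.35
  Aug: +$628.91 − $2,763.84 → $761.42
  Sep: +$628.91 − $2,019.24 → -$628.91
  Oct: +$628.91 → $0.00
Lowest trial balance = -$628.91 (Sep)
Initial deposit = cushion − low point = $1,257.82 − (-$628.91) = $1,886.73

$1,886.73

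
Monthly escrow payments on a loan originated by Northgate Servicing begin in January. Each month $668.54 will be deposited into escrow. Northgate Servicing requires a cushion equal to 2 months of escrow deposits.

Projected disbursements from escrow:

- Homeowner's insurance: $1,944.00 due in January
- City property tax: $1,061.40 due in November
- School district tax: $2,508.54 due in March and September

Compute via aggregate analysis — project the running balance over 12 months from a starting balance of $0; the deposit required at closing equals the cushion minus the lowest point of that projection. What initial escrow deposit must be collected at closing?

$3,784.00

Cushion = 2 × $668.54 = $1,337.08
Trial balance (start $0, +$668.54 each month, − disbursements):
  Jan: +$668.54 − $1,944.00 → -$1,275.46
  Feb: +$668.54 → -$606.92
  Mar: +$668.54 − $2,508.54 → -$2,446.92
  Apr: +$668.54 → -$1,778.38
  May: +$668.54 → -$1,109.84
  Jun: +$668.54 → -$441.30
  Jul: +$668.54 → $227.24
  Aug: +$668.54 → $895.78
  Sep: +$668.54 − $2,508.54 → -$944.22
  Oct: +$668.54 → -$275.68
  Nov: +$668.54 − $1,061.40 → -$668.54
  Dec: +$668.54 → $0.00
Lowest trial balance = -$2,446.92 (Mar)
Initial deposit = cushion − low point = $1,337.08 − (-$2,446.92) = $3,784.00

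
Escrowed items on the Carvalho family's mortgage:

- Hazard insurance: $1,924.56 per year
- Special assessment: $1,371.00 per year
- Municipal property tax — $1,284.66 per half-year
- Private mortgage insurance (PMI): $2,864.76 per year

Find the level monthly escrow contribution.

$727.47

Hazard insurance — $1,924.56 per year
Special assessment — $1,371.00 per year
Municipal property tax — $1,284.66 × 2 = $2,569.32 per year
Private mortgage insurance (PMI) — $2,864.76 per year
Yearly total = $1,924.56 + $1,371.00 + $2,569.32 + $2,864.76 = $8,729.64
Base monthly escrow = $8,729.64 ÷ 12 = $727.47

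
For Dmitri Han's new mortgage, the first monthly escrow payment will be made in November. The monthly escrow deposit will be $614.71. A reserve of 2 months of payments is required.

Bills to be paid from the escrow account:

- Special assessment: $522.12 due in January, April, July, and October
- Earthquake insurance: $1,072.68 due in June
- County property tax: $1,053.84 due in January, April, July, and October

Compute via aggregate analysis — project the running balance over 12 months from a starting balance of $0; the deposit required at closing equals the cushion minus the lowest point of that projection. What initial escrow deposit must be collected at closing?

Cushion = 2 × $614.71 = $1,229.42
Trial balance (start $0, +$614.71 each month, − disbursements):
  Nov: +$614.71 → $614.71
  Dec: +$614.71 → $1,229.42
  Jan: +$614.71 − $1,575.96 → $268.17
  Feb: +$614.71 → $882.88
  Mar: +$614.71 → $1,497.59
  Apr: +$614.71 − $1,575.96 → $536.34
  May: +$614.71 → $1,151.05
  Jun: +$614.71 − $1,072.68 → $693.08
  Jul: +$614.71 − $1,575.96 → -$268.17
  Aug: +$614.71 → $346.54
  Sep: +$614.71 → $961.25
  Oct: +$614.71 − $1,575.96 → $0.00
Lowest trial balance = -$268.17 (Jul)
Initial deposit = cushion − low point = $1,229.42 − (-$268.17) = $1,497.59

$1,497.59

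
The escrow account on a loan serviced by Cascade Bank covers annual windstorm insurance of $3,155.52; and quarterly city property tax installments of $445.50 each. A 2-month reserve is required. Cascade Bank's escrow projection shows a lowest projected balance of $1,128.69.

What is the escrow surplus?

$305.77

Windstorm insurance = $3,155.52 per year
City property tax = $445.50 × 4 = $1,782.00 per year
Total annual escrow = $3,155.52 + $1,782.00 = $4,937.52
Per month = $4,937.52 ÷ 12 = $411.46
Required reserve = 2 × $411.46 = $822.92
Excess over cushion: $1,128.69 − $822.92 = $305.77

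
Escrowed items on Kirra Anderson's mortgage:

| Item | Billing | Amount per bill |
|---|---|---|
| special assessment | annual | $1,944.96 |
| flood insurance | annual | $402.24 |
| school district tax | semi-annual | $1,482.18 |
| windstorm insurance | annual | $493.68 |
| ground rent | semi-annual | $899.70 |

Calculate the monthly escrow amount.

$633.72

Special assessment — $1,944.96 annually
Flood insurance — $402.24 annually
School district tax — $1,482.18 × 2 = $2,964.36 annually
Windstorm insurance — $493.68 annually
Ground rent — $899.70 × 2 = $1,799.40 annually
Total per year = $7,604.64
Per month = $7,604.64 / 12 = $633.72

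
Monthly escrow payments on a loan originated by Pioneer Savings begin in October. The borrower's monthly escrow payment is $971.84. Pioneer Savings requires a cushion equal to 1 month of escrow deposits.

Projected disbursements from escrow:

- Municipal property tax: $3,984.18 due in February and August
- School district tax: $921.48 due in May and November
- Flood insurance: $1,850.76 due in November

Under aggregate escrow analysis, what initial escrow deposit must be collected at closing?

Cushion = 1 × $971.84 = $971.84
Trial balance (start $0, +$971.84 each month, − disbursements):
  Oct: +$971.84 → $971.84
  Nov: +$971.84 − $2,772.24 → -$828.56
  Dec: +$971.84 → $143.28
  Jan: +$971.84 → $1,115.12
  Feb: +$971.84 − $3,984.18 → -$1,897.22
  Mar: +$971.84 → -$925.38
  Apr: +$971.84 → $46.46
  May: +$971.84 − $921.48 → $96.82
  Jun: +$971.84 → $1,068.66
  Jul: +$971.84 → $2,040.50
  Aug: +$971.84 − $3,984.18 → -$971.84
  Sep: +$971.84 → $0.00
Lowest trial balance = -$1,897.22 (Feb)
Initial deposit = cushion − low point = $971.84 − (-$1,897.22) = $2,869.06

$2,869.06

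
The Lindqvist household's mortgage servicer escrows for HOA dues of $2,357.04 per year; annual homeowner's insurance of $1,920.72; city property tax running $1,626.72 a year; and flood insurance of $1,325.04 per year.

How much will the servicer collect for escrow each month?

HOA dues — $2,357.04 annually
Homeowner's insurance — $1,920.72 annually
City property tax — $1,626.72 annually
Flood insurance — $1,325.04 annually
Total per year = $2,357.04 + $1,920.72 + $1,626.72 + $1,325.04 = $7,229.52
Per month = $7,229.52 ÷ 12 = $602.46

$602.46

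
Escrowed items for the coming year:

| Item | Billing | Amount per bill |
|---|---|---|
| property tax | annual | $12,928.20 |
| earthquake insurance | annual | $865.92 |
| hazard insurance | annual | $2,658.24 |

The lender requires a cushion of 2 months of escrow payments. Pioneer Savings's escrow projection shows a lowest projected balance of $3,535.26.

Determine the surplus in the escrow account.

$793.20

Property tax — $12,928.20/yr
Earthquake insurance — $865.92/yr
Hazard insurance — $2,658.24/yr
Total per year = $12,928.20 + $865.92 + $2,658.24 = $16,452.36
Monthly escrow = $16,452.36 ÷ 12 = $1,371.03
Required cushion = 2 × $1,371.03 = $2,742.06
Excess over cushion: $3,535.26 − $2,742.06 = $793.20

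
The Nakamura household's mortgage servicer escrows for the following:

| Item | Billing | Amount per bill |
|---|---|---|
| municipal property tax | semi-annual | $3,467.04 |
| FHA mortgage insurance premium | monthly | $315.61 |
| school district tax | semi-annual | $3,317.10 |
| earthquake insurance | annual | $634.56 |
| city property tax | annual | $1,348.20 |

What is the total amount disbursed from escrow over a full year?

$19,338.36

Municipal property tax: $3,467.04 × 2 = $6,934.08 annually
FHA mortgage insurance premium: $315.61 × 12 = $3,787.32 annually
School district tax: $3,317.10 × 2 = $6,634.20 annually
Earthquake insurance: $634.56 annually
City property tax: $1,348.20 annually
Total annual escrow = $6,934.08 + $3,787.32 + $6,634.20 + $634.56 + $1,348.20 = $19,338.36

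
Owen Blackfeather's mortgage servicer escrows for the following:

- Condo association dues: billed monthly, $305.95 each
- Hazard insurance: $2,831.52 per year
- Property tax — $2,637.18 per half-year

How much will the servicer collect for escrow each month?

$981.44

Condo association dues = $305.95 × 12 = $3,671.40/yr
Hazard insurance = $2,831.52/yr
Property tax = $2,637.18 × 2 = $5,274.36/yr
Annual escrow total = $3,671.40 + $2,831.52 + $5,274.36 = $11,777.28
Base monthly escrow = $11,777.28 / 12 = $981.44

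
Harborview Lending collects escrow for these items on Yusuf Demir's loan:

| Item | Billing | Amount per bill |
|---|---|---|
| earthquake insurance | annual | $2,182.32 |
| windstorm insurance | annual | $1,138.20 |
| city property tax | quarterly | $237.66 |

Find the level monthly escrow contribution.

Earthquake insurance: $2,182.32 annually
Windstorm insurance: $1,138.20 annually
City property tax: $237.66 × 4 = $950.64 annually
Annual escrow total = $4,271.16
Monthly = $4,271.16 ÷ 12 = $355.93

$355.93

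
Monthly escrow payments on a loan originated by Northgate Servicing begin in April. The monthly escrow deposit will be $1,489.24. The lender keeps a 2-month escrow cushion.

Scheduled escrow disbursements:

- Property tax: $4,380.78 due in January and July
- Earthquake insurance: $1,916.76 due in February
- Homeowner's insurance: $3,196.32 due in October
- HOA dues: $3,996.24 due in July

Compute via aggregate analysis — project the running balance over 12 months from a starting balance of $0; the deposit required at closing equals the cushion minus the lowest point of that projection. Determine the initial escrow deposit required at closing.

Cushion = 2 × $1,489.24 = $2,978.48
Trial balance (start $0, +$1,489.24 each month, − disbursements):
  Apr: +$1,489.24 → $1,489.24
  May: +$1,489.24 → $2,978.48
  Jun: +$1,489.24 → $4,467.72
  Jul: +$1,489.24 − $8,377.02 → -$2,420.06
  Aug: +$1,489.24 → -$930.82
  Sep: +$1,489.24 → $558.42
  Oct: +$1,489.24 − $3,196.32 → -$1,148.66
  Nov: +$1,489.24 → $340.58
  Dec: +$1,489.24 → $1,829.82
  Jan: +$1,489.24 − $4,380.78 → -$1,061.72
  Feb: +$1,489.24 − $1,916.76 → -$1,489.24
  Mar: +$1,489.24 → $0.00
Lowest trial balance = -$2,420.06 (Jul)
Initial deposit = cushion − low point = $2,978.48 − (-$2,420.06) = $5,398.54

$5,398.54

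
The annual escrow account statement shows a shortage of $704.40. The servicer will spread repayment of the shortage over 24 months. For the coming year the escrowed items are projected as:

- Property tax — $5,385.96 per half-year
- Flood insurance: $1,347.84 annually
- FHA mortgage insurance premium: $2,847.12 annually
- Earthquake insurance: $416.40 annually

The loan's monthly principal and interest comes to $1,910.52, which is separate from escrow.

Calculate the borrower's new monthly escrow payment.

Property tax: $5,385.96 × 2 = $10,771.92 per year
Flood insurance: $1,347.84 per year
FHA mortgage insurance premium: $2,847.12 per year
Earthquake insurance: $416.40 per year
Total annual escrow = $10,771.92 + $1,347.84 + $2,847.12 + $416.40 = $15,383.28
Monthly escrow = $15,383.28 ÷ 12 = $1,281.94
Shortage per month = $704.40 / 24 = $29.35
Adjusted monthly = $1,281.94 + $29.35 = $1,311.29

$1,311.29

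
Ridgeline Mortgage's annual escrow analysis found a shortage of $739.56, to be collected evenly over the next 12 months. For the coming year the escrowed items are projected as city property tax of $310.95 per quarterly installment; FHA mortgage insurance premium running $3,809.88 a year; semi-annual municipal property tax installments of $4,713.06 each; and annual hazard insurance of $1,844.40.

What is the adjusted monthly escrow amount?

City property tax = $310.95 × 4 = $1,243.80 annually
FHA mortgage insurance premium = $3,809.88 annually
Municipal property tax = $4,713.06 × 2 = $9,426.12 annually
Hazard insurance = $1,844.40 annually
Total per year = $1,243.80 + $3,809.88 + $9,426.12 + $1,844.40 = $16,324.20
Monthly escrow = $16,324.20 ÷ 12 = $1,360.35
Shortage spread = $739.56 ÷ 12 = $61.63/mo
New monthly escrow = $1,360.35 + $61.63 = $1,421.98

$1,421.98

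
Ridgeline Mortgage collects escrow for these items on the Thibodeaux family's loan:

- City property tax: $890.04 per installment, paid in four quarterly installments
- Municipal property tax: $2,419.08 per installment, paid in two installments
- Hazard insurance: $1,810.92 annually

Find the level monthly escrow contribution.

$850.77

City property tax — $890.04 × 4 = $3,560.16/yr
Municipal property tax — $2,419.08 × 2 = $4,838.16/yr
Hazard insurance — $1,810.92/yr
Total annual escrow = $3,560.16 + $4,838.16 + $1,810.92 = $10,209.24
Per month = $10,209.24 ÷ 12 = $850.77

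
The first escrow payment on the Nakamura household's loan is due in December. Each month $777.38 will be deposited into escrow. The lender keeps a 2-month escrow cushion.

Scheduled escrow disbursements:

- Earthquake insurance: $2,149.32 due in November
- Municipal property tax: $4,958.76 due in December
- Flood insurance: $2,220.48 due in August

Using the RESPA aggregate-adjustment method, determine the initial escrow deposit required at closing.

Cushion = 2 × $777.38 = $1,554.76
Trial balance (start $0, +$777.38 each month, − disbursements):
  Dec: +$777.38 − $4,958.76 → -$4,181.38
  Jan: +$777.38 → -$3,404.00
  Feb: +$777.38 → -$2,626.62
  Mar: +$777.38 → -$1,849.24
  Apr: +$777.38 → -$1,071.86
  May: +$777.38 → -$294.48
  Jun: +$777.38 → $482.90
  Jul: +$777.38 → $1,260.28
  Aug: +$777.38 − $2,220.48 → -$182.82
  Sep: +$777.38 → $594.56
  Oct: +$777.38 → $1,371.94
  Nov: +$777.38 − $2,149.32 → $0.00
Lowest trial balance = -$4,181.38 (Dec)
Initial deposit = cushion − low point = $1,554.76 − (-$4,181.38) = $5,736.14

$5,736.14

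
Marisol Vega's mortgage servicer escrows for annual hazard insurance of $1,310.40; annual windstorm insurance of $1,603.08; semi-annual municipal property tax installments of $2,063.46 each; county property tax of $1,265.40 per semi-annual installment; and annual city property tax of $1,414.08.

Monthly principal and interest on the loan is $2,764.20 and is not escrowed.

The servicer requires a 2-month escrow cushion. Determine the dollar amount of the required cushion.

$1,830.88

Hazard insurance — $1,310.40
Windstorm insurance — $1,603.08
Municipal property tax — $2,063.46 × 2 = $4,126.92
County property tax — $1,265.40 × 2 = $2,530.80
City property tax — $1,414.08
Annual escrow total = $10,985.28
Monthly = $10,985.28 ÷ 12 = $915.44
Cushion = 2 × $915.44 = $1,830.88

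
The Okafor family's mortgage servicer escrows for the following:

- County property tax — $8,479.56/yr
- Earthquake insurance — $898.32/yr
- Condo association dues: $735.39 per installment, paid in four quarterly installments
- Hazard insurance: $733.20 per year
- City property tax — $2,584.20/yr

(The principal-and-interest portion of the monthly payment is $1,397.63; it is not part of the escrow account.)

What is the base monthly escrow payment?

$1,303.07

County property tax — $8,479.56
Earthquake insurance — $898.32
Condo association dues — $735.39 × 4 = $2,941.56
Hazard insurance — $733.20
City property tax — $2,584.20
Combined annual = $8,479.56 + $898.32 + $2,941.56 + $733.20 + $2,584.20 = $15,636.84
Monthly escrow = $15,636.84 / 12 = $1,303.07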